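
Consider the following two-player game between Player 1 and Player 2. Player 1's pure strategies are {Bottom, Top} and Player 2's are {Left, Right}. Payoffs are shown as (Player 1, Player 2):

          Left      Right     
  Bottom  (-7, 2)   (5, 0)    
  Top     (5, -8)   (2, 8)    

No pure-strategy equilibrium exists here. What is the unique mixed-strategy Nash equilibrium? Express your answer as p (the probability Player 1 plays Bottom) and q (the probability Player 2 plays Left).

p = 8/9, q = 1/5

In a mixed equilibrium Player 2 is indifferent between Left and Right; this condition fixes p.
  Player 2's payoff to Left: p·2 + (1−p)·(-8) = 10p - 8
  Player 2's payoff to Right: p·0 + (1−p)·8 = -8p + 8
  10p - 8 = -8p + 8  ⇒  18p = 16  ⇒  p = 8/9.
For Player 1 to be willing to mix, Player 1 must be indifferent between Bottom and Top, which pins down Player 2's mix.
  Player 1's payoff from Bottom: q·(-7) + (1−q)·5 = -12q + 5
  Player 1's payoff from Top: q·5 + (1−q)·2 = 3q + 2
  -12q + 5 = 3q + 2  ⇒  -15q = -3  ⇒  q = 1/5.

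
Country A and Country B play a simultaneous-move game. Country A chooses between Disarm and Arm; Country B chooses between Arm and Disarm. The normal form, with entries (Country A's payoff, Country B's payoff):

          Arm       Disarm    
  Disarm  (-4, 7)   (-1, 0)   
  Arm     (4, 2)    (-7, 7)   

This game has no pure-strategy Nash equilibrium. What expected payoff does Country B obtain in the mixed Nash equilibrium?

49/12

Country A's mix must leave Country B indifferent between Arm and Disarm.
  Country B's payoff from Arm: p·7 + (1−p)·2 = 5p + 2
  Country B's payoff from Disarm: p·0 + (1−p)·7 = -7p + 7
  5p + 2 = -7p + 7  ⇒  12p = 5  ⇒  p = 5/12.
At equilibrium Country B is indifferent across columns, so Country B's payoff equals the payoff from Arm: (5/12)·7 + (7/12)·2 = 49/12.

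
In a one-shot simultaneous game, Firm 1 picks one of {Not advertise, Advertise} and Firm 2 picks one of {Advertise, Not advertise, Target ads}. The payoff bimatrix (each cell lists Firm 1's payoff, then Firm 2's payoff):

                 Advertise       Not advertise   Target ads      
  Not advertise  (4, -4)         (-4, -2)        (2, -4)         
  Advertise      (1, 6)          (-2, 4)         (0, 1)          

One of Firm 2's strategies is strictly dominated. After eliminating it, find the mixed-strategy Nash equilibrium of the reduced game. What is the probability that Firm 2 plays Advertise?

Firm 2's strategy Target ads is strictly dominated by Not advertise: -2 > -4 and 4 > 1. Eliminate Target ads.
Set Firm 1's expected payoff from Not advertise equal to that from Advertise:
  Firm 1's expected payoff from Not advertise: q·4 + (1−q)·(-4) = 8q - 4
  Firm 1's expected payoff from Advertise: q·1 + (1−q)·(-2) = 3q - 2
  8q - 4 = 3q - 2  ⇒  5q = 2  ⇒  q = 2/5.

q = 2/5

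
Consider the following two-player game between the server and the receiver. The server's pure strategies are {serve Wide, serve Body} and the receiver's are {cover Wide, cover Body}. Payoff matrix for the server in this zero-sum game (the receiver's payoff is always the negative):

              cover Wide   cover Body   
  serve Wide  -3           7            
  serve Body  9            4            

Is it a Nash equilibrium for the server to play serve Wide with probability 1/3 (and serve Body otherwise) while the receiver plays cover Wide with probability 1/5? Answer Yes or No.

Yes

Check the receiver's indifference given the server's mix p = 1/3:
  payoff from cover Wide = -5; payoff from cover Body = -5 — equal.
Check the server's indifference given the receiver's mix q = 1/5:
  payoff from serve Wide = 5; payoff from serve Body = 5 — equal.
Both players are indifferent, so neither can profitably deviate.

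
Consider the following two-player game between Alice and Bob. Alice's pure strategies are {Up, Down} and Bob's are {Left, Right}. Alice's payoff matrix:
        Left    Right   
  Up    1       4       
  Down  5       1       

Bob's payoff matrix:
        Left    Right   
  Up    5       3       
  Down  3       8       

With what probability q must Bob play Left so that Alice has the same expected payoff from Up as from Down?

q = 3/7

Bob's mix must leave Alice indifferent between Up and Down.
  Alice's expected payoff from Up: q·1 + (1−q)·4 = -3q + 4
  Alice's expected payoff from Down: q·5 + (1−q)·1 = 4q + 1
  -3q + 4 = 4q + 1  ⇒  -7q = -3  ⇒  q = 3/7.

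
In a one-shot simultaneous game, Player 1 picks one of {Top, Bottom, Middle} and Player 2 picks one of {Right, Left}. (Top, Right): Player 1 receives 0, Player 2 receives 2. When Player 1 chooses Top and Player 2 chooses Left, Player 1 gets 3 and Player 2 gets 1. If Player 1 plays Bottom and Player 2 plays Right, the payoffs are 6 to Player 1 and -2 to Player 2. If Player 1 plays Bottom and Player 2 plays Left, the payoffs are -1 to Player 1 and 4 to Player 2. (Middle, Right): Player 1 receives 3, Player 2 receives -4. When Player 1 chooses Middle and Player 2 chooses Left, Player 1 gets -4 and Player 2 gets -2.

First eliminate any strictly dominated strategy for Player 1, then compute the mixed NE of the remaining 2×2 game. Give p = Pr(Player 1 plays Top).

Player 1's strategy Middle is strictly dominated by Bottom: 6 > 3 and -1 > -4. Eliminate Middle.
In a mixed equilibrium Player 2 is indifferent between Right and Left; this condition fixes p.
  Player 2's expected payoff from Right: p·2 + (1−p)·(-2) = 4p - 2
  Player 2's expected payoff from Left: p·1 + (1−p)·4 = -3p + 4
  4p - 2 = -3p + 4  ⇒  7p = 6  ⇒  p = 6/7.

p = 6/7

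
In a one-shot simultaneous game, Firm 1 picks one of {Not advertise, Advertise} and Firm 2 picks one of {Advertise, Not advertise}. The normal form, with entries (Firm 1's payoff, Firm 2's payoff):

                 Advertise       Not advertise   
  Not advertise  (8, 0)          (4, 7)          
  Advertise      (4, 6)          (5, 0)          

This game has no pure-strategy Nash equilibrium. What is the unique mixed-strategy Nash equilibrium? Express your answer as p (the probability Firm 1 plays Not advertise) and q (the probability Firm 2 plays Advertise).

p = 6/13, q = 1/5

Firm 2's indifference between Advertise and Not advertise determines Firm 1's mixing probability p:
  Firm 2's expected payoff from Advertise: p·0 + (1−p)·6 = -6p + 6
  Firm 2's expected payoff from Not advertise: p·7 + (1−p)·0 = 7p
  -6p + 6 = 7p  ⇒  -13p = -6  ⇒  p = 6/13.
Firm 1's indifference between Not advertise and Advertise determines Firm 2's mixing probability q:
  Firm 1's expected payoff from Not advertise: q·8 + (1−q)·4 = 4q + 4
  Firm 1's expected payoff from Advertise: q·4 + (1−q)·5 = -q + 5
  4q + 4 = -q + 5  ⇒  5q = 1  ⇒  q = 1/5.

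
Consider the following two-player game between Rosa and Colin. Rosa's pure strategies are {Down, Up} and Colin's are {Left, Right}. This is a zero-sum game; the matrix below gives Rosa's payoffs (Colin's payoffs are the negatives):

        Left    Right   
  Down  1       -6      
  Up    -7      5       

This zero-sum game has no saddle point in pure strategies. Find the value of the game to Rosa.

v = -37/19

Rosa's indifference between Down and Up determines Colin's mixing probability q:
  Rosa's expected payoff from Down: q·1 + (1−q)·(-6) = 7q - 6
  Rosa's expected payoff from Up: q·(-7) + (1−q)·5 = -12q + 5
  7q - 6 = -12q + 5  ⇒  19q = 11  ⇒  q = 11/19.
The value is Rosa's expected payoff against this mix (using Down): (11/19)·1 + (8/19)·(-6) = -37/19.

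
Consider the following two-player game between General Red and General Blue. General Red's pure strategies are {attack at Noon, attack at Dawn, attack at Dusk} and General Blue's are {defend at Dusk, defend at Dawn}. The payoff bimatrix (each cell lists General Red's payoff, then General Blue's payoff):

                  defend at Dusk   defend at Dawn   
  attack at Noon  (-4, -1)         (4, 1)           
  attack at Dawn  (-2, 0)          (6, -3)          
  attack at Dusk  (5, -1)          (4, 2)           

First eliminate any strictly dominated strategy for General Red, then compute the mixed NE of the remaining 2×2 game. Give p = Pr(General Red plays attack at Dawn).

General Red's strategy attack at Noon is strictly dominated by attack at Dawn: -2 > -4 and 6 > 4. Eliminate attack at Noon.
Set General Blue's expected payoff from defend at Dusk equal to that from defend at Dawn:
  General Blue's expected payoff from defend at Dusk: p·0 + (1−p)·(-1) = p - 1
  General Blue's expected payoff from defend at Dawn: p·(-3) + (1−p)·2 = -5p + 2
  p - 1 = -5p + 2  ⇒  6p = 3  ⇒  p = 1/2.

p = 1/2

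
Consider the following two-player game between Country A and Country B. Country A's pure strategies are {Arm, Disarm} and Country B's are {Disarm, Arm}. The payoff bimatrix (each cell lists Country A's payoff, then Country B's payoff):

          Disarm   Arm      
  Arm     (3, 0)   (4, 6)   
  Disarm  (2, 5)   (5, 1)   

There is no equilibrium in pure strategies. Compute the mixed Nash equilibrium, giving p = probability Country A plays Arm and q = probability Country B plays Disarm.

p = 2/5, q = 1/2

In a mixed equilibrium Country B is indifferent between Disarm and Arm; this condition fixes p.
  Country B's expected payoff from Disarm: p·0 + (1−p)·5 = -5p + 5
  Country B's expected payoff from Arm: p·6 + (1−p)·1 = 5p + 1
  -5p + 5 = 5p + 1  ⇒  -10p = -4  ⇒  p = 2/5.
Country B's mix must leave Country A indifferent between Arm and Disarm.
  Country A's expected payoff from Arm: q·3 + (1−q)·4 = -q + 4
  Country A's expected payoff from Disarm: q·2 + (1−q)·5 = -3q + 5
  -q + 4 = -3q + 5  ⇒  2q = 1  ⇒  q = 1/2.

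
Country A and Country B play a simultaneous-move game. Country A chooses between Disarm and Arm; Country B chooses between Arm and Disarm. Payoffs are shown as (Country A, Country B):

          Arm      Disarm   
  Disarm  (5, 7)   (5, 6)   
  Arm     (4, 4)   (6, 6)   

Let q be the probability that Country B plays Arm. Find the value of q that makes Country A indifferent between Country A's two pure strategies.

q = 1/2

In a mixed equilibrium Country A is indifferent between Disarm and Arm; this condition fixes q.
  Country A's payoff to Disarm: q·5 + (1−q)·5 = 5
  Country A's payoff to Arm: q·4 + (1−q)·6 = -2q + 6
  5 = -2q + 6  ⇒  2q = 1  ⇒  q = 1/2.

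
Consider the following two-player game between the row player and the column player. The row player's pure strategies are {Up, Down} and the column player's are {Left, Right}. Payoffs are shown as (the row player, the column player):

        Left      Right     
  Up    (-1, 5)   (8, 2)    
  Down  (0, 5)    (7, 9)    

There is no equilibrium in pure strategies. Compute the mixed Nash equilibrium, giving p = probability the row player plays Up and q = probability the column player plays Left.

p = 4/7, q = 1/2

The row player's mix must leave the column player indifferent between Left and Right.
  the column player's payoff to Left: p·5 + (1−p)·5 = 5
  the column player's payoff to Right: p·2 + (1−p)·9 = -7p + 9
  5 = -7p + 9  ⇒  7p = 4  ⇒  p = 4/7.
In a mixed equilibrium the row player is indifferent between Up and Down; this condition fixes q.
  the row player's payoff to Up: q·(-1) + (1−q)·8 = -9q + 8
  the row player's payoff to Down: q·0 + (1−q)·7 = -7q + 7
  -9q + 8 = -7q + 7  ⇒  -2q = -1  ⇒  q = 1/2.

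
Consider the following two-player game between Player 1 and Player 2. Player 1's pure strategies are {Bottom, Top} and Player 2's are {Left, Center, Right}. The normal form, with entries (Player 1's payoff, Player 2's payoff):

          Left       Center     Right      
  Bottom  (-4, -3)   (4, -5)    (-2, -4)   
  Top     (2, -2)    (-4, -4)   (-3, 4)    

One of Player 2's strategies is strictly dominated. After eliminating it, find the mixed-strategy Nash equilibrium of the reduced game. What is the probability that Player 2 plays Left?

q = 1/7

Player 2's strategy Center is strictly dominated by Left: -3 > -5 and -2 > -4. Eliminate Center.
In a mixed equilibrium Player 1 is indifferent between Bottom and Top; this condition fixes q.
  Player 1's expected payoff from Bottom: q·(-4) + (1−q)·(-2) = -2q - 2
  Player 1's expected payoff from Top: q·2 + (1−q)·(-3) = 5q - 3
  -2q - 2 = 5q - 3  ⇒  -7q = -1  ⇒  q = 1/7.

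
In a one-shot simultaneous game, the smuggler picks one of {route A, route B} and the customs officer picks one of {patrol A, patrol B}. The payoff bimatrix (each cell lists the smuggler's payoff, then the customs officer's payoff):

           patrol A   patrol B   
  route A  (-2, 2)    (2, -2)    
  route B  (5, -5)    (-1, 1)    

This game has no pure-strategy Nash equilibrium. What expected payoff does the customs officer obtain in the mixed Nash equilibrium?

-4/5

In a mixed equilibrium the customs officer is indifferent between patrol A and patrol B; this condition fixes p.
  the customs officer's payoff from patrol A: p·2 + (1−p)·(-5) = 7p - 5
  the customs officer's payoff from patrol B: p·(-2) + (1−p)·1 = -3p + 1
  7p - 5 = -3p + 1  ⇒  10p = 6  ⇒  p = 3/5.
At equilibrium the customs officer is indifferent across columns, so the customs officer's payoff equals the payoff from patrol A: (3/5)·2 + (2/5)·(-5) = -4/5.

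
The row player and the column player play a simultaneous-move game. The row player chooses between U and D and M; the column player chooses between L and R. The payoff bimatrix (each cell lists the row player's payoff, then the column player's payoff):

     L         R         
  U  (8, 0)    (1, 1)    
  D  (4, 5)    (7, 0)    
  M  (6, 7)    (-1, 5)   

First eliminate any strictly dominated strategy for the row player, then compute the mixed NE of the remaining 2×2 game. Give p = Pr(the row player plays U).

The row player's strategy M is strictly dominated by U: 8 > 6 and 1 > -1. Eliminate M.
In a mixed equilibrium the column player is indifferent between L and R; this condition fixes p.
  the column player's payoff to L: p·0 + (1−p)·5 = -5p + 5
  the column player's payoff to R: p·1 + (1−p)·0 = p
  -5p + 5 = p  ⇒  -6p = -5  ⇒  p = 5/6.

p = 5/6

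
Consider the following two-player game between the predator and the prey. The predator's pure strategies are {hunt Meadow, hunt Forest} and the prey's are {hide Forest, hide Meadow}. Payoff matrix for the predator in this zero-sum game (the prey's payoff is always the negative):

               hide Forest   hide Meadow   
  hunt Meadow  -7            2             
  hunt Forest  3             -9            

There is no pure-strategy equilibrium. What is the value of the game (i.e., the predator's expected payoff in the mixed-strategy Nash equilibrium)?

The prey's mix must leave the predator indifferent between hunt Meadow and hunt Forest.
  the predator's expected payoff from hunt Meadow: q·(-7) + (1−q)·2 = -9q + 2
  the predator's expected payoff from hunt Forest: q·3 + (1−q)·(-9) = 12q - 9
  -9q + 2 = 12q - 9  ⇒  -21q = -11  ⇒  q = 11/21.
The value is the predator's expected payoff against this mix (using hunt Meadow): (11/21)·(-7) + (10/21)·2 = -19/7.

v = -19/7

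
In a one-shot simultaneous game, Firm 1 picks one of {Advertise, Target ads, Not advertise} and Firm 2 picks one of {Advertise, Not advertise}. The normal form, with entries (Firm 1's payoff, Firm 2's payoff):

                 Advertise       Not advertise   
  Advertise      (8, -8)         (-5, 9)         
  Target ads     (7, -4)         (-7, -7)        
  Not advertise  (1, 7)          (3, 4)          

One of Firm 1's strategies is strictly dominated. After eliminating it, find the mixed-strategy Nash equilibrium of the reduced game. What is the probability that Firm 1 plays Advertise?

Firm 1's strategy Target ads is strictly dominated by Advertise: 8 > 7 and -5 > -7. Eliminate Target ads.
Firm 1's mix must leave Firm 2 indifferent between Advertise and Not advertise.
  Firm 2's payoff from Advertise: p·(-8) + (1−p)·7 = -15p + 7
  Firm 2's payoff from Not advertise: p·9 + (1−p)·4 = 5p + 4
  -15p + 7 = 5p + 4  ⇒  -20p = -3  ⇒  p = 3/20.

p = 3/20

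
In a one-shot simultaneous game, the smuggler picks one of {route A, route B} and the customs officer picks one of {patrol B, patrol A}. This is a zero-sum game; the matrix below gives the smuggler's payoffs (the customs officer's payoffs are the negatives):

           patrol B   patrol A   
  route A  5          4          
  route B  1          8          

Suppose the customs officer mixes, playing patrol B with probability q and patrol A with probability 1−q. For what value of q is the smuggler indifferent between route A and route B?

For the smuggler to be willing to mix, the smuggler must be indifferent between route A and route B, which pins down the customs officer's mix.
  the smuggler's payoff from route A: q·5 + (1−q)·4 = q + 4
  the smuggler's payoff from route B: q·1 + (1−q)·8 = -7q + 8
  q + 4 = -7q + 8  ⇒  8q = 4  ⇒  q = 1/2.

q = 1/2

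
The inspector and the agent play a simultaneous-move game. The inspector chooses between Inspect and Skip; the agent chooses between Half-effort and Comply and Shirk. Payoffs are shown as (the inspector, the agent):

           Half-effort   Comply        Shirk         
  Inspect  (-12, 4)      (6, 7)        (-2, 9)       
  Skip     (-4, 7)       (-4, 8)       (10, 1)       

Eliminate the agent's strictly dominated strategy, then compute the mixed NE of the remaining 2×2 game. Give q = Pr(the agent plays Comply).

The agent's strategy Half-effort is strictly dominated by Comply: 7 > 4 and 8 > 7. Eliminate Half-effort.
For the inspector to be willing to mix, the inspector must be indifferent between Inspect and Skip, which pins down the agent's mix.
  the inspector's expected payoff from Inspect: q·6 + (1−q)·(-2) = 8q - 2
  the inspector's expected payoff from Skip: q·(-4) + (1−q)·10 = -14q + 10
  8q - 2 = -14q + 10  ⇒  22q = 12  ⇒  q = 6/11.

q = 6/11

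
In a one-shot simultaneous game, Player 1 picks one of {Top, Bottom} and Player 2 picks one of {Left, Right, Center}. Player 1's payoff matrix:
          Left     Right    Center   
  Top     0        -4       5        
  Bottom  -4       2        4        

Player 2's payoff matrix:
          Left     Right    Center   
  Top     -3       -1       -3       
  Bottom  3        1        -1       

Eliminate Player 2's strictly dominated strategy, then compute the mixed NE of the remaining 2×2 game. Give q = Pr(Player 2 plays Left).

Player 2's strategy Center is strictly dominated by Right: -1 > -3 and 1 > -1. Eliminate Center.
Set Player 1's expected payoff from Top equal to that from Bottom:
  Player 1's expected payoff from Top: q·0 + (1−q)·(-4) = 4q - 4
  Player 1's expected payoff from Bottom: q·(-4) + (1−q)·2 = -6q + 2
  4q - 4 = -6q + 2  ⇒  10q = 6  ⇒  q = 3/5.

q = 3/5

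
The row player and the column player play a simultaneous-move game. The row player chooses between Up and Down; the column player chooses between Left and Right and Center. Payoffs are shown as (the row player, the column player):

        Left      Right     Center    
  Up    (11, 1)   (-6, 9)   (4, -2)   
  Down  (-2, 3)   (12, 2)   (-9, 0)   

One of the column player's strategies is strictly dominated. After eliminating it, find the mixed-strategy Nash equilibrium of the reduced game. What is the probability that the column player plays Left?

q = 18/31

The column player's strategy Center is strictly dominated by Left: 1 > -2 and 3 > 0. Eliminate Center.
Set the row player's expected payoff from Up equal to that from Down:
  the row player's payoff from Up: q·11 + (1−q)·(-6) = 17q - 6
  the row player's payoff from Down: q·(-2) + (1−q)·12 = -14q + 12
  17q - 6 = -14q + 12  ⇒  31q = 18  ⇒  q = 18/31.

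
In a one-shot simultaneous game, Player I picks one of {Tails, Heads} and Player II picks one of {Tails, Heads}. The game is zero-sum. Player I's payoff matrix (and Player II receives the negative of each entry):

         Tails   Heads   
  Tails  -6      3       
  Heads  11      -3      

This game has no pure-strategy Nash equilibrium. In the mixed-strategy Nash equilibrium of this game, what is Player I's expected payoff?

15/23

Player II's mix must leave Player I indifferent between Tails and Heads.
  Player I's payoff to Tails: q·(-6) + (1−q)·3 = -9q + 3
  Player I's payoff to Heads: q·11 + (1−q)·(-3) = 14q - 3
  -9q + 3 = 14q - 3  ⇒  -23q = -6  ⇒  q = 6/23.
At equilibrium Player I is indifferent across rows, so Player I's payoff equals the payoff from Tails: (6/23)·(-6) + (17/23)·3 = 15/23.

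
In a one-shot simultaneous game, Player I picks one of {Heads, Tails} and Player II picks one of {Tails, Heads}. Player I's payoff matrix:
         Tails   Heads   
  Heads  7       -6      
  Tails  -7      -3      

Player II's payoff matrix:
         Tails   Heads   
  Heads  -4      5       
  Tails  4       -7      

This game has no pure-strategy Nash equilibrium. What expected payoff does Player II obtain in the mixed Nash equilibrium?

Player I's mix must leave Player II indifferent between Tails and Heads.
  Player II's expected payoff from Tails: p·(-4) + (1−p)·4 = -8p + 4
  Player II's expected payoff from Heads: p·5 + (1−p)·(-7) = 12p - 7
  -8p + 4 = 12p - 7  ⇒  -20p = -11  ⇒  p = 11/20.
At equilibrium Player II is indifferent across columns, so Player II's payoff equals the payoff from Tails: (11/20)·(-4) + (9/20)·4 = -2/5.

-2/5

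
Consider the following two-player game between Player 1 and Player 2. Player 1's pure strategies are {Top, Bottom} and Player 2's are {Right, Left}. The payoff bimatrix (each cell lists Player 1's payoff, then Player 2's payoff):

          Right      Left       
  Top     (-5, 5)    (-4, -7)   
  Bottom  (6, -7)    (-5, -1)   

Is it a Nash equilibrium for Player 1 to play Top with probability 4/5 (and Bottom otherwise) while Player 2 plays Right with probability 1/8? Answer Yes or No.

No

Given Player 1's mix p = 4/5, Player 2's payoff from Right is 13/5 but from Left is -29/5. Player 2 strictly prefers Right, so Player 2 would not mix.
So the proposed profile is not a Nash equilibrium.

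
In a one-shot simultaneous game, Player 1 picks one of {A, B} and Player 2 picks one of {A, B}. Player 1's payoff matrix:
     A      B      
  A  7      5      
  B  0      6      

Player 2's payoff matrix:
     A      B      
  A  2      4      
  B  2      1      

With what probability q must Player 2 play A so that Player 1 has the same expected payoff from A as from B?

q = 1/8

For Player 1 to be willing to mix, Player 1 must be indifferent between A and B, which pins down Player 2's mix.
  Player 1's expected payoff from A: q·7 + (1−q)·5 = 2q + 5
  Player 1's expected payoff from B: q·0 + (1−q)·6 = -6q + 6
  2q + 5 = -6q + 6  ⇒  8q = 1  ⇒  q = 1/8.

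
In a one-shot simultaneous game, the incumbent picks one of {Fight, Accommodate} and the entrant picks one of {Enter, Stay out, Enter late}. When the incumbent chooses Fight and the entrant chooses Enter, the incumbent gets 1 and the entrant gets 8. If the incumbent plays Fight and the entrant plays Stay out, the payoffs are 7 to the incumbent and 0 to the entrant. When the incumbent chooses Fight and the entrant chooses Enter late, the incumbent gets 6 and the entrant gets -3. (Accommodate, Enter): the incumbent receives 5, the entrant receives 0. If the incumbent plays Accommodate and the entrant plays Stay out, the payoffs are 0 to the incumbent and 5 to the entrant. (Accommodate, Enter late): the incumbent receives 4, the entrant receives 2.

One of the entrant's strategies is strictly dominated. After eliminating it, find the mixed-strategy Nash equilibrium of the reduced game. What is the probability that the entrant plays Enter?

The entrant's strategy Enter late is strictly dominated by Stay out: 0 > -3 and 5 > 2. Eliminate Enter late.
Set the incumbent's expected payoff from Fight equal to that from Accommodate:
  the incumbent's payoff from Fight: q·1 + (1−q)·7 = -6q + 7
  the incumbent's payoff from Accommodate: q·5 + (1−q)·0 = 5q
  -6q + 7 = 5q  ⇒  -11q = -7  ⇒  q = 7/11.

q = 7/11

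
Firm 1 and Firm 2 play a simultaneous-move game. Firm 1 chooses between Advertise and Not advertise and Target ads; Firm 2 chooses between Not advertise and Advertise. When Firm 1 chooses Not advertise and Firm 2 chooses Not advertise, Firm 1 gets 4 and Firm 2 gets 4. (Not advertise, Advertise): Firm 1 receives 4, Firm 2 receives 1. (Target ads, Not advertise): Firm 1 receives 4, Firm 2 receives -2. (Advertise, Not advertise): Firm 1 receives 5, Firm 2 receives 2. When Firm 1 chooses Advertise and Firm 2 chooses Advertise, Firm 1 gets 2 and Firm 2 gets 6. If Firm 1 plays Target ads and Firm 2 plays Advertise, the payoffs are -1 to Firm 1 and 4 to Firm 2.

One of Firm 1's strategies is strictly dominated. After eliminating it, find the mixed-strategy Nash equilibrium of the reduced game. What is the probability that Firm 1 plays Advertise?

p = 3/7

Firm 1's strategy Target ads is strictly dominated by Advertise: 5 > 4 and 2 > -1. Eliminate Target ads.
In a mixed equilibrium Firm 2 is indifferent between Not advertise and Advertise; this condition fixes p.
  Firm 2's payoff from Not advertise: p·2 + (1−p)·4 = -2p + 4
  Firm 2's payoff from Advertise: p·6 + (1−p)·1 = 5p + 1
  -2p + 4 = 5p + 1  ⇒  -7p = -3  ⇒  p = 3/7.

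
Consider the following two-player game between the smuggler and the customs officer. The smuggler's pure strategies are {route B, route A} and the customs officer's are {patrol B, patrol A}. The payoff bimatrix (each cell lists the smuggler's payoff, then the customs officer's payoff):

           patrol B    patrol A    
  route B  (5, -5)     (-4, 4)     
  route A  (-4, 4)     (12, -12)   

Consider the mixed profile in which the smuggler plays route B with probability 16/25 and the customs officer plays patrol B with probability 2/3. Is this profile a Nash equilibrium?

Given the customs officer's mix q = 2/3, the smuggler's payoff from route B is 2 but from route A is 4/3. The smuggler strictly prefers route B, so the smuggler would not mix.
So the proposed profile is not a Nash equilibrium.

No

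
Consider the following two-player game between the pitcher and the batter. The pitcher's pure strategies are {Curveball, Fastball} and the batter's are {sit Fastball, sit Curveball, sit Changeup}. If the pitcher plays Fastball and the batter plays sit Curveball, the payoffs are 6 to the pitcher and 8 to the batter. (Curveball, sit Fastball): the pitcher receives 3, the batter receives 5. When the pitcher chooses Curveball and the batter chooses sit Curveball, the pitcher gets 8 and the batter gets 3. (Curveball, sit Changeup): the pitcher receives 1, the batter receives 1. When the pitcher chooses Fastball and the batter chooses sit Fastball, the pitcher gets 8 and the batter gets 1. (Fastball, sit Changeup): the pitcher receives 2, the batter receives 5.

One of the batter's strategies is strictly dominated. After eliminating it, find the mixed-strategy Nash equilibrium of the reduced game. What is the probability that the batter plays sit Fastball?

q = 2/7

The batter's strategy sit Changeup is strictly dominated by sit Curveball: 3 > 1 and 8 > 5. Eliminate sit Changeup.
For the pitcher to be willing to mix, the pitcher must be indifferent between Curveball and Fastball, which pins down the batter's mix.
  the pitcher's payoff to Curveball: q·3 + (1−q)·8 = -5q + 8
  the pitcher's payoff to Fastball: q·8 + (1−q)·6 = 2q + 6
  -5q + 8 = 2q + 6  ⇒  -7q = -2  ⇒  q = 2/7.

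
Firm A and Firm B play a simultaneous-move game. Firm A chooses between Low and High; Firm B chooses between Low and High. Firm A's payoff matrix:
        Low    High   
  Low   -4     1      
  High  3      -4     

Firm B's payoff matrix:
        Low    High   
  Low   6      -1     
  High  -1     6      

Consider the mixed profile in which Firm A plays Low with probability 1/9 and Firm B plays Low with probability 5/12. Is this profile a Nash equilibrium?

Given Firm A's mix p = 1/9, Firm B's payoff from Low is -2/9 but from High is 47/9. Firm B strictly prefers High, so Firm B would not mix.
So the proposed profile is not a Nash equilibrium.

No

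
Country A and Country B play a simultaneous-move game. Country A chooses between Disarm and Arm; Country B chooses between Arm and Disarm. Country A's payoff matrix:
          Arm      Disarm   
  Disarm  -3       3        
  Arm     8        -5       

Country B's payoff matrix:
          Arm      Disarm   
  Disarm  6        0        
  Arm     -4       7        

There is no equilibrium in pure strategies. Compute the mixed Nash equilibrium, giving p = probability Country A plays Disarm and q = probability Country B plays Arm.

For Country B to be willing to mix, Country B must be indifferent between Arm and Disarm, which pins down Country A's mix.
  Country B's payoff from Arm: p·6 + (1−p)·(-4) = 10p - 4
  Country B's payoff from Disarm: p·0 + (1−p)·7 = -7p + 7
  10p - 4 = -7p + 7  ⇒  17p = 11  ⇒  p = 11/17.
In a mixed equilibrium Country A is indifferent between Disarm and Arm; this condition fixes q.
  Country A's payoff from Disarm: q·(-3) + (1−q)·3 = -6q + 3
  Country A's payoff from Arm: q·8 + (1−q)·(-5) = 13q - 5
  -6q + 3 = 13q - 5  ⇒  -19q = -8  ⇒  q = 8/19.

p = 11/17, q = 8/19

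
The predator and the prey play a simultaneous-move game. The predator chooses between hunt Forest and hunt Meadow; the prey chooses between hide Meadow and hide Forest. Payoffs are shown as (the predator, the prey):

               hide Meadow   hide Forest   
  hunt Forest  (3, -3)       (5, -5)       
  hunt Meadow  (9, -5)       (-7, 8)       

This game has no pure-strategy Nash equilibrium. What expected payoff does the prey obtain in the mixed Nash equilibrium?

Set the prey's expected payoff from hide Meadow equal to that from hide Forest:
  the prey's expected payoff from hide Meadow: p·(-3) + (1−p)·(-5) = 2p - 5
  the prey's expected payoff from hide Forest: p·(-5) + (1−p)·8 = -13p + 8
  2p - 5 = -13p + 8  ⇒  15p = 13  ⇒  p = 13/15.
At equilibrium the prey is indifferent across columns, so the prey's payoff equals the payoff from hide Meadow: (13/15)·(-3) + (2/15)·(-5) = -49/15.

-49/15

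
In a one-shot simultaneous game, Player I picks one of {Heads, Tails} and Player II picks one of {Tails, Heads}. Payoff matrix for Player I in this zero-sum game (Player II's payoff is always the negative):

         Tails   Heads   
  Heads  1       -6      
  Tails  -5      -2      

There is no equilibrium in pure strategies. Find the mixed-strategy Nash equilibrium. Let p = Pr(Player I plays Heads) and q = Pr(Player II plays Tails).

In a mixed equilibrium Player II is indifferent between Tails and Heads; this condition fixes p.
  Player II's payoff from Tails: p·(-1) + (1−p)·5 = -6p + 5
  Player II's payoff from Heads: p·6 + (1−p)·2 = 4p + 2
  -6p + 5 = 4p + 2  ⇒  -10p = -3  ⇒  p = 3/10.
Player II's mix must leave Player I indifferent between Heads and Tails.
  Player I's expected payoff from Heads: q·1 + (1−q)·(-6) = 7q - 6
  Player I's expected payoff from Tails: q·(-5) + (1−q)·(-2) = -3q - 2
  7q - 6 = -3q - 2  ⇒  10q = 4  ⇒  q = 2/5.

p = 3/10, q = 2/5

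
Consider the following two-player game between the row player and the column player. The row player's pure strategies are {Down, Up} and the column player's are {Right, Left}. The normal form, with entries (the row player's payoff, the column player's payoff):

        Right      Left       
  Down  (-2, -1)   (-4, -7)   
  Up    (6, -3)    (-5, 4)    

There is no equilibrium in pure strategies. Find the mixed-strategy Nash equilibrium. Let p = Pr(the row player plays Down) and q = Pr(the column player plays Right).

Set the column player's expected payoff from Right equal to that from Left:
  the column player's payoff to Right: p·(-1) + (1−p)·(-3) = 2p - 3
  the column player's payoff to Left: p·(-7) + (1−p)·4 = -11p + 4
  2p - 3 = -11p + 4  ⇒  13p = 7  ⇒  p = 7/13.
The row player's indifference between Down and Up determines the column player's mixing probability q:
  the row player's expected payoff from Down: q·(-2) + (1−q)·(-4) = 2q - 4
  the row player's expected payoff from Up: q·6 + (1−q)·(-5) = 11q - 5
  2q - 4 = 11q - 5  ⇒  -9q = -1  ⇒  q = 1/9.

p = 7/13, q = 1/9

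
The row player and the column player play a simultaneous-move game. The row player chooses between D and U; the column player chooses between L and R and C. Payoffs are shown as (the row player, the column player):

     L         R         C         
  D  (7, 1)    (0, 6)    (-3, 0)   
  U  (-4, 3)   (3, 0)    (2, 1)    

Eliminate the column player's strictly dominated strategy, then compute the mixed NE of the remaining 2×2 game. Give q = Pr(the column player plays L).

The column player's strategy C is strictly dominated by L: 1 > 0 and 3 > 1. Eliminate C.
Set the row player's expected payoff from D equal to that from U:
  the row player's expected payoff from D: q·7 + (1−q)·0 = 7q
  the row player's expected payoff from U: q·(-4) + (1−q)·3 = -7q + 3
  7q = -7q + 3  ⇒  14q = 3  ⇒  q = 3/14.

q = 3/14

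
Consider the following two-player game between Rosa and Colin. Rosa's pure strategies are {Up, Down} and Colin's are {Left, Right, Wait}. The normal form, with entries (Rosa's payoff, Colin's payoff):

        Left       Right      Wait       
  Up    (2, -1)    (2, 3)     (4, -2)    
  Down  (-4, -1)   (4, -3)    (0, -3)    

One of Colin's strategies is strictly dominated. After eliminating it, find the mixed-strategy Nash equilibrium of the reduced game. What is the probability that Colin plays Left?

q = 1/4

Colin's strategy Wait is strictly dominated by Left: -1 > -2 and -1 > -3. Eliminate Wait.
Rosa's indifference between Up and Down determines Colin's mixing probability q:
  Rosa's payoff to Up: q·2 + (1−q)·2 = 2
  Rosa's payoff to Down: q·(-4) + (1−q)·4 = -8q + 4
  2 = -8q + 4  ⇒  8q = 2  ⇒  q = 1/4.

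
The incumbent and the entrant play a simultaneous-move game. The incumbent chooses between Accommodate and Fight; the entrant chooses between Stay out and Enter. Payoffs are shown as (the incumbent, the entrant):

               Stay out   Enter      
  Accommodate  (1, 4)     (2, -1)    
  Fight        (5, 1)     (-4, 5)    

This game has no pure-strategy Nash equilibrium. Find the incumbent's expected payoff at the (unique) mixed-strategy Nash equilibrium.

7/5

The incumbent's indifference between Accommodate and Fight determines the entrant's mixing probability q:
  the incumbent's payoff to Accommodate: q·1 + (1−q)·2 = -q + 2
  the incumbent's payoff to Fight: q·5 + (1−q)·(-4) = 9q - 4
  -q + 2 = 9q - 4  ⇒  -10q = -6  ⇒  q = 3/5.
At equilibrium the incumbent is indifferent across rows, so the incumbent's payoff equals the payoff from Accommodate: (3/5)·1 + (2/5)·2 = 7/5.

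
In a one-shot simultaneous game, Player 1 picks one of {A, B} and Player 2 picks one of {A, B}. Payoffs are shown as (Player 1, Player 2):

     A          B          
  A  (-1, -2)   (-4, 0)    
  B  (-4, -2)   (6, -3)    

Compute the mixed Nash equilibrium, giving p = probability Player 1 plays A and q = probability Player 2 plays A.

p = 1/3, q = 10/13

In a mixed equilibrium Player 2 is indifferent between A and B; this condition fixes p.
  Player 2's payoff to A: p·(-2) + (1−p)·(-2) = -2
  Player 2's payoff to B: p·0 + (1−p)·(-3) = 3p - 3
  -2 = 3p - 3  ⇒  -3p = -1  ⇒  p = 1/3.
Player 1's indifference between A and B determines Player 2's mixing probability q:
  Player 1's expected payoff from A: q·(-1) + (1−q)·(-4) = 3q - 4
  Player 1's expected payoff from B: q·(-4) + (1−q)·6 = -10q + 6
  3q - 4 = -10q + 6  ⇒  13q = 10  ⇒  q = 10/13.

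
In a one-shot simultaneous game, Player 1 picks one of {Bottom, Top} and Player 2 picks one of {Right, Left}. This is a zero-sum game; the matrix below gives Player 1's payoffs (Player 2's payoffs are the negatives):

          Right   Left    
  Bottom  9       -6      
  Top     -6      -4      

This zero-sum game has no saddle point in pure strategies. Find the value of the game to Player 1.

v = -72/17

Player 1's indifference between Bottom and Top determines Player 2's mixing probability q:
  Player 1's payoff from Bottom: q·9 + (1−q)·(-6) = 15q - 6
  Player 1's payoff from Top: q·(-6) + (1−q)·(-4) = -2q - 4
  15q - 6 = -2q - 4  ⇒  17q = 2  ⇒  q = 2/17.
The value is Player 1's expected payoff against this mix (using Bottom): (2/17)·9 + (15/17)·(-6) = -72/17.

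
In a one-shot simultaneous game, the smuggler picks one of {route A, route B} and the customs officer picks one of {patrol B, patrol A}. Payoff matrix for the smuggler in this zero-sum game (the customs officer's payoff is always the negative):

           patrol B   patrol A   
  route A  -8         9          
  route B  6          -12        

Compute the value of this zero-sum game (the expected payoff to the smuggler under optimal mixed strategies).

The smuggler's indifference between route A and route B determines the customs officer's mixing probability q:
  the smuggler's payoff from route A: q·(-8) + (1−q)·9 = -17q + 9
  the smuggler's payoff from route B: q·6 + (1−q)·(-12) = 18q - 12
  -17q + 9 = 18q - 12  ⇒  -35q = -21  ⇒  q = 3/5.
The value is the smuggler's expected payoff against this mix (using route A): (3/5)·(-8) + (2/5)·9 = -6/5.

v = -6/5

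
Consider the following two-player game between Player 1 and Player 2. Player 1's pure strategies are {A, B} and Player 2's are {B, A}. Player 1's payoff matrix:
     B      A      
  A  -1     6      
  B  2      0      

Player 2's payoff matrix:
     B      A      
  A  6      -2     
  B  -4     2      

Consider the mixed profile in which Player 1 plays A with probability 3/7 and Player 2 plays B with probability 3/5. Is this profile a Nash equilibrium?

Given Player 2's mix q = 3/5, Player 1's payoff from A is 9/5 but from B is 6/5. Player 1 strictly prefers A, so Player 1 would not mix.
So the proposed profile is not a Nash equilibrium.

No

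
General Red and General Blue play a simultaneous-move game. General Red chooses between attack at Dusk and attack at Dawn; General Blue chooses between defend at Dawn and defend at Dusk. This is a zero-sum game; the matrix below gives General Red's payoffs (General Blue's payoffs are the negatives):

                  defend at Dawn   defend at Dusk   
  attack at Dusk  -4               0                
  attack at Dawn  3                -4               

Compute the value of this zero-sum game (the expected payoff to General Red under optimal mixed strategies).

General Red's indifference between attack at Dusk and attack at Dawn determines General Blue's mixing probability q:
  General Red's expected payoff from attack at Dusk: q·(-4) + (1−q)·0 = -4q
  General Red's expected payoff from attack at Dawn: q·3 + (1−q)·(-4) = 7q - 4
  -4q = 7q - 4  ⇒  -11q = -4  ⇒  q = 4/11.
The value is General Red's expected payoff against this mix (using attack at Dusk): (4/11)·(-4) + (7/11)·0 = -16/11.

v = -16/11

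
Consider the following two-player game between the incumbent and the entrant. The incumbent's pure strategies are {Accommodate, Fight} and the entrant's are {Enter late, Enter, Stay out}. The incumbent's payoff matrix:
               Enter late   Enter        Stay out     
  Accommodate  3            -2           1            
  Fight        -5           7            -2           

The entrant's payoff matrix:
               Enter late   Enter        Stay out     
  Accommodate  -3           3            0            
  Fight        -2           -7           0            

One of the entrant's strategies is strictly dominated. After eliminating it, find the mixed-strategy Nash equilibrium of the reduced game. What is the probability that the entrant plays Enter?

q = 1/4

The entrant's strategy Enter late is strictly dominated by Stay out: 0 > -3 and 0 > -2. Eliminate Enter late.
For the incumbent to be willing to mix, the incumbent must be indifferent between Accommodate and Fight, which pins down the entrant's mix.
  the incumbent's payoff to Accommodate: q·(-2) + (1−q)·1 = -3q + 1
  the incumbent's payoff to Fight: q·7 + (1−q)·(-2) = 9q - 2
  -3q + 1 = 9q - 2  ⇒  -12q = -3  ⇒  q = 1/4.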